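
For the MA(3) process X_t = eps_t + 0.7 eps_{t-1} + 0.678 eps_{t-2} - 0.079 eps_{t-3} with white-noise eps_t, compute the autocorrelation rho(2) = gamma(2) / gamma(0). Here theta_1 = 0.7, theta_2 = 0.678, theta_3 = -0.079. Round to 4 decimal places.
\rho(2) = 0.3184

For an MA(q) process with theta_0 = 1, the autocovariance is
  gamma(k) = sigma^2 * sum_{i=0..q-k} theta_i * theta_{i+k},
and rho(k) = gamma(k) / gamma(0). Sigma^2 cancels.
  numerator   = (1)*(0.678) + (0.7)*(-0.079) = 0.6227.
  denominator = (1)^2 + (0.7)^2 + (0.678)^2 + (-0.079)^2 = 1.955925.
  rho(2) = 0.6227 / 1.955925 = 0.3184.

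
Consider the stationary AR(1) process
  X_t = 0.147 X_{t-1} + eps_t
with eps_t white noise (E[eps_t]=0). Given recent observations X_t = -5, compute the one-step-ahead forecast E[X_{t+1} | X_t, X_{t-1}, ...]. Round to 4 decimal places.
E[X_{t+1} \mid \mathcal F_t] = -0.7350

For an AR(p) model X_t = c + sum_i phi_i X_{t-i} + eps_t, the
one-step-ahead conditional mean is
  E[X_{t+1} | X_t, ...] = c + sum_i phi_i X_{t+1-i}.
Substitute known values:
  E[X_{t+1} | ...] = (0.147) * (-5)
                   = -0.7350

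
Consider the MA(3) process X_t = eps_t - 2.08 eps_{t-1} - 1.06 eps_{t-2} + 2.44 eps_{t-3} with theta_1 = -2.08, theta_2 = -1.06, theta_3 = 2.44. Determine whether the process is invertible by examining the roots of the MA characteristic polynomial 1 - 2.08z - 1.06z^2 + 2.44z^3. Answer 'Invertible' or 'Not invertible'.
\text{Not invertible}

The MA(q) characteristic polynomial is P(z) = 1 - 2.08z - 1.06z^2 + 2.44z^3.
Invertibility requires all roots to lie outside the unit circle, i.e. |z| > 1 for every root.
Degree 3: look for a simple real root z0 first, then factor out (1 - z/z0) and solve the remaining quadratic.
Testing z0 = 0.5: P(0.5) = 1 + (-2.08)(0.5) + (-1.06)(0.5)^2 + (2.44)(0.5)^3
  = 1 + (-1.04) + (-0.265) + (0.305) = 0.  So z_0 = 0.5 is a root, |z_0| = 0.5.
Divide out the factor (1 - 2 z) = (1 - z/z0) (since 1/z0 = 2):
  P(z) = (1 - 2 z)(1 + (-0.08) z + (-1.22) z^2)
  [check: z-coef -0.08 - (2) = -2.08; z^2-coef -1.22 - (2)(-0.08) = -1.06; z^3-coef -(2)(-1.22) = 2.44.]
Remaining roots from the quadratic factor 1 + (-0.08) z + (-1.22) z^2:
  Set 1 + (-0.08) z + (-1.22) z^2 = 0, i.e. a z^2 + b z + c = 0 with a = -1.22, b = -0.08, c = 1.
  Discriminant D = b^2 - 4ac = (-0.08)^2 - 4*(-1.22)*1 = 0.0064 - (-4.88) = 4.8864.
  D >= 0, so the roots are real: z = (-b +/- sqrt(D)) / (2a) = (0.08 +/- 2.21052) / (-2.44).
    z_1 = (0.08 + 2.21052) / (-2.44) = -0.9387,   |z_1| = 0.9387.
    z_2 = (0.08 - 2.21052) / (-2.44) = 0.8732,   |z_2| = 0.8732.
Moduli of all roots: 0.5000, 0.9387, 0.8732.
All moduli strictly greater than 1? No.
Verdict: Not invertible.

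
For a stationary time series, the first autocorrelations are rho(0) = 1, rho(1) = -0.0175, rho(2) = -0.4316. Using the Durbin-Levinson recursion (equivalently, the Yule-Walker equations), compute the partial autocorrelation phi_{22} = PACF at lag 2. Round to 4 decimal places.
\phi_{22} = -0.4320

The PACF at lag k is phi_{kk}, the last component of the solution
to the Yule-Walker system G_k phi = r_k where
  (G_k)_{ij} = rho(|i - j|), (r_k)_i = rho(i), i,j = 1..k.
Equivalently, Durbin-Levinson gives phi_{kk} iteratively:
  phi_{11} = rho(1)
  phi_{kk} = [rho(k) - sum_{j=1..k-1} phi_{k-1,j} rho(k-j)]
            / [1 - sum_{j=1..k-1} phi_{k-1,j} rho(j)],
  phi_{k,j} = phi_{k-1,j} - phi_{kk} phi_{k-1,k-j},  j = 1..k-1.
Step k = 1:
  phi_11 = rho(1) = -0.0175.
Step k = 2:
  phi_22 = [rho(2) - phi_11 rho(1)] / [1 - phi_11 rho(1)] = [-0.4316 - (-0.0175)(-0.0175)] / [1 - (-0.0175)(-0.0175)]
         = -0.43190625 / 0.99969375 = -0.432.
Therefore phi_{22} = -0.4320.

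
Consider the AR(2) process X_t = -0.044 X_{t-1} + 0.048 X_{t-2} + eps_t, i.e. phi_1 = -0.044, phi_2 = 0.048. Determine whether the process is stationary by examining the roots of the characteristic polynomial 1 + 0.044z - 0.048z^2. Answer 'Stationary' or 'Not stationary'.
\text{Stationary}

The AR(p) characteristic polynomial is P(z) = 1 + 0.044z - 0.048z^2.
Stationarity requires all roots to lie outside the unit circle, i.e. |z| > 1 for every root.
Set 1 + (0.044) z + (-0.048) z^2 = 0, i.e. a z^2 + b z + c = 0 with a = -0.048, b = 0.044, c = 1.
Discriminant D = b^2 - 4ac = (0.044)^2 - 4*(-0.048)*1 = 0.001936 - (-0.192) = 0.193936.
D >= 0, so the roots are real: z = (-b +/- sqrt(D)) / (2a) = (-0.044 +/- 0.440382) / (-0.096).
  z_1 = (-0.044 + 0.440382) / (-0.096) = -4.129,   |z_1| = 4.129.
  z_2 = (-0.044 - 0.440382) / (-0.096) = 5.0456,   |z_2| = 5.0456.
Moduli of all roots: 4.1290, 5.0456.
All moduli strictly greater than 1? Yes.
Verdict: Stationary.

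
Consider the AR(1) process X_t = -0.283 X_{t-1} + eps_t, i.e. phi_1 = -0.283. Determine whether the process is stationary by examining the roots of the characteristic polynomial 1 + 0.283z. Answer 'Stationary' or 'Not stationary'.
\text{Stationary}

The AR(p) characteristic polynomial is P(z) = 1 + 0.283z.
Stationarity requires all roots to lie outside the unit circle, i.e. |z| > 1 for every root.
This is linear in z: 1 + (0.283) z = 0  =>  z = -1/(0.283) = -3.533569,  |z| = 3.533569.
Moduli of all roots: 3.5336.
All moduli strictly greater than 1? Yes.
Verdict: Stationary.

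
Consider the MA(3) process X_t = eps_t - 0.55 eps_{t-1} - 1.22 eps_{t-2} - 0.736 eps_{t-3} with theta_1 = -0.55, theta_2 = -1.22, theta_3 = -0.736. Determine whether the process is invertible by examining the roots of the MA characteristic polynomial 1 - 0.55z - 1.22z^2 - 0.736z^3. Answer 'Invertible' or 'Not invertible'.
\text{Not invertible}

The MA(q) characteristic polynomial is P(z) = 1 - 0.55z - 1.22z^2 - 0.736z^3.
Invertibility requires all roots to lie outside the unit circle, i.e. |z| > 1 for every root.
Degree 3: look for a simple real root z0 first, then factor out (1 - z/z0) and solve the remaining quadratic.
Testing z0 = 0.625: P(0.625) = 1 + (-0.55)(0.625) + (-1.22)(0.625)^2 + (-0.736)(0.625)^3
  = 1 + (-0.34375) + (-0.476562) + (-0.179688) = 0.  So z_0 = 0.625 is a root, |z_0| = 0.625.
Divide out the factor (1 - 1.6 z) = (1 - z/z0) (since 1/z0 = 1.6):
  P(z) = (1 - 1.6 z)(1 + (1.05) z + (0.46) z^2)
  [check: z-coef 1.05 - (1.6) = -0.55; z^2-coef 0.46 - (1.6)(1.05) = -1.22; z^3-coef -(1.6)(0.46) = -0.736.]
Remaining roots from the quadratic factor 1 + (1.05) z + (0.46) z^2:
  Set 1 + (1.05) z + (0.46) z^2 = 0, i.e. a z^2 + b z + c = 0 with a = 0.46, b = 1.05, c = 1.
  Discriminant D = b^2 - 4ac = (1.05)^2 - 4*(0.46)*1 = 1.1025 - (1.84) = -0.7375.
  D < 0, so the roots are the complex-conjugate pair z = (-b +/- i sqrt(-D)) / (2a) = -1.1413 +/- 0.9335i.
  For a conjugate pair |z|^2 = z * conj(z) = (product of roots) = c/a = 1/(0.46) = 2.173913, so |z| = sqrt(2.173913) = 1.4744 for both roots.
Moduli of all roots: 0.6250, 1.4744, 1.4744.
All moduli strictly greater than 1? No.
Verdict: Not invertible.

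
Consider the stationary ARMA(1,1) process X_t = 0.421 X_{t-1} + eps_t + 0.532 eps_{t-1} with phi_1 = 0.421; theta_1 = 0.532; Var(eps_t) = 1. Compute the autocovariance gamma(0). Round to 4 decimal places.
\gamma(0) = 2.1039

Multiply the model equation by X_{t-k} and take expectations. With theta_0 = psi_0 = 1 and psi_j the MA(infinity) weights, this gives
  gamma(k) - sum_i phi_i gamma(k-i) = c_k,
  c_k = sigma^2 * sum_{j=k..q} theta_j psi_{j-k}   (c_k = 0 for k > q),
using gamma(-m) = gamma(m).
psi-weights needed (psi_j = theta_j + sum_i phi_i psi_{j-i}):
  psi_1 = theta_1 + phi_1 = 0.532 + (0.421) = 0.953
Right-hand sides:
  c_0 = sigma^2 (1 + theta_1 psi_1) = 1 * (1 + (0.532)(0.953)) = 1 * 1.506996 = 1.506996
  c_1 = sigma^2 theta_1 = 1 * (0.532) = 0.532
  c_2 = 0
Equations for k = 0 and k = 1 (AR order 1):
  gamma(0) = phi_1 gamma(1) + c_0
  gamma(1) = phi_1 gamma(0) + c_1
Substituting the second into the first: gamma(0) (1 - phi_1^2) = c_0 + phi_1 c_1, so
  gamma(0) = (c_0 + phi_1 c_1) / (1 - phi_1^2) = (1.506996 + (0.421)(0.532)) / (1 - (0.421)^2) = 1.730968 / 0.822759 = 2.103858.
Therefore gamma(0) = 2.1039 (to 4 decimal places).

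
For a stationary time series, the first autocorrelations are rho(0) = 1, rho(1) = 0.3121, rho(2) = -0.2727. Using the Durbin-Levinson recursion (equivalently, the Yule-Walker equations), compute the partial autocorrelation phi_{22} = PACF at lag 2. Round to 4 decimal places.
\phi_{22} = -0.4100

The PACF at lag k is phi_{kk}, the last component of the solution
to the Yule-Walker system G_k phi = r_k where
  (G_k)_{ij} = rho(|i - j|), (r_k)_i = rho(i), i,j = 1..k.
Equivalently, Durbin-Levinson gives phi_{kk} iteratively:
  phi_{11} = rho(1)
  phi_{kk} = [rho(k) - sum_{j=1..k-1} phi_{k-1,j} rho(k-j)]
            / [1 - sum_{j=1..k-1} phi_{k-1,j} rho(j)],
  phi_{k,j} = phi_{k-1,j} - phi_{kk} phi_{k-1,k-j},  j = 1..k-1.
Step k = 1:
  phi_11 = rho(1) = 0.3121.
Step k = 2:
  phi_22 = [rho(2) - phi_11 rho(1)] / [1 - phi_11 rho(1)] = [-0.2727 - (0.3121)(0.3121)] / [1 - (0.3121)(0.3121)]
         = -0.37010641 / 0.90259359 = -0.41.
Therefore phi_{22} = -0.4100.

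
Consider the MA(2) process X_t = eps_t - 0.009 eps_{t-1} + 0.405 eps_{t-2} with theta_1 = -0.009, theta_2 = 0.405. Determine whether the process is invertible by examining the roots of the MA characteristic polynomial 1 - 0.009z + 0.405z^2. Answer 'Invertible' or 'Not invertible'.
\text{Invertible}

The MA(q) characteristic polynomial is P(z) = 1 - 0.009z + 0.405z^2.
Invertibility requires all roots to lie outside the unit circle, i.e. |z| > 1 for every root.
Set 1 + (-0.009) z + (0.405) z^2 = 0, i.e. a z^2 + b z + c = 0 with a = 0.405, b = -0.009, c = 1.
Discriminant D = b^2 - 4ac = (-0.009)^2 - 4*(0.405)*1 = 0.000081 - (1.62) = -1.619919.
D < 0, so the roots are the complex-conjugate pair z = (-b +/- i sqrt(-D)) / (2a) = 0.0111 +/- 1.5713i.
For a conjugate pair |z|^2 = z * conj(z) = (product of roots) = c/a = 1/(0.405) = 2.469136, so |z| = sqrt(2.469136) = 1.5713 for both roots.
Moduli of all roots: 1.5713, 1.5713.
All moduli strictly greater than 1? Yes.
Verdict: Invertible.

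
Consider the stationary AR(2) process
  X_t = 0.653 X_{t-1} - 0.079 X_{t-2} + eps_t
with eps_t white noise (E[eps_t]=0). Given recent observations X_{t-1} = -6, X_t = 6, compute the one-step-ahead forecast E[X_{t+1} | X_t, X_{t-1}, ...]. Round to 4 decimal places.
E[X_{t+1} \mid \mathcal F_t] = 4.3920

For an AR(p) model X_t = c + sum_i phi_i X_{t-i} + eps_t, the
one-step-ahead conditional mean is
  E[X_{t+1} | X_t, ...] = c + sum_i phi_i X_{t+1-i}.
Substitute known values:
  E[X_{t+1} | ...] = (0.653) * (6) + (-0.079) * (-6)
                   = 4.3920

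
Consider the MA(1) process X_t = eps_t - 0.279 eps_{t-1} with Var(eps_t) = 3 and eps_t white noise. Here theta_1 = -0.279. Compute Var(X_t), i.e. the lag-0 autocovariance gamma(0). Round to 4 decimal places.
\gamma(0) = 3.2335

For an MA(q) process X_t = eps_t + sum_i theta_i eps_{t-i} with
Var(eps_t) = sigma^2, the variance is
  gamma(0) = sigma^2 * (1 + sum_i theta_i^2).
  sum_i theta_i^2 = (-0.279)^2 = 0.077841.
  gamma(0) = 3 * (1 + 0.077841) = 3 * 1.077841 = 3.233523, which rounds to 3.2335.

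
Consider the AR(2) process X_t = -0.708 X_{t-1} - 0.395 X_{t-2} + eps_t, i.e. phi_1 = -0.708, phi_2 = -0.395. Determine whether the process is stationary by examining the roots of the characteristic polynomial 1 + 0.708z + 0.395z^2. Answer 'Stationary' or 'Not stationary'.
\text{Stationary}

The AR(p) characteristic polynomial is P(z) = 1 + 0.708z + 0.395z^2.
Stationarity requires all roots to lie outside the unit circle, i.e. |z| > 1 for every root.
Set 1 + (0.708) z + (0.395) z^2 = 0, i.e. a z^2 + b z + c = 0 with a = 0.395, b = 0.708, c = 1.
Discriminant D = b^2 - 4ac = (0.708)^2 - 4*(0.395)*1 = 0.501264 - (1.58) = -1.078736.
D < 0, so the roots are the complex-conjugate pair z = (-b +/- i sqrt(-D)) / (2a) = -0.8962 +/- 1.3147i.
For a conjugate pair |z|^2 = z * conj(z) = (product of roots) = c/a = 1/(0.395) = 2.531646, so |z| = sqrt(2.531646) = 1.5911 for both roots.
Moduli of all roots: 1.5911, 1.5911.
All moduli strictly greater than 1? Yes.
Verdict: Stationary.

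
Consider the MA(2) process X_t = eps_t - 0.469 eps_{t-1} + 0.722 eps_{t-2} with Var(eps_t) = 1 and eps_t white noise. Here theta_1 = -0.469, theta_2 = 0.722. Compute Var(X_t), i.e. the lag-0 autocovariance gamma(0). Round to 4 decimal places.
\gamma(0) = 1.7412

For an MA(q) process X_t = eps_t + sum_i theta_i eps_{t-i} with
Var(eps_t) = sigma^2, the variance is
  gamma(0) = sigma^2 * (1 + sum_i theta_i^2).
  sum_i theta_i^2 = (-0.469)^2 + (0.722)^2 = 0.219961 + 0.521284 = 0.741245.
  gamma(0) = 1 * (1 + 0.741245) = 1 * 1.741245 = 1.741245, which rounds to 1.7412.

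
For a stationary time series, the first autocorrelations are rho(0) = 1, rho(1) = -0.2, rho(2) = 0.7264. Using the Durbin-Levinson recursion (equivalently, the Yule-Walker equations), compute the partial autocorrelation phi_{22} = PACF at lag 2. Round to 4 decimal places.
\phi_{22} = 0.7150

The PACF at lag k is phi_{kk}, the last component of the solution
to the Yule-Walker system G_k phi = r_k where
  (G_k)_{ij} = rho(|i - j|), (r_k)_i = rho(i), i,j = 1..k.
Equivalently, Durbin-Levinson gives phi_{kk} iteratively:
  phi_{11} = rho(1)
  phi_{kk} = [rho(k) - sum_{j=1..k-1} phi_{k-1,j} rho(k-j)]
            / [1 - sum_{j=1..k-1} phi_{k-1,j} rho(j)],
  phi_{k,j} = phi_{k-1,j} - phi_{kk} phi_{k-1,k-j},  j = 1..k-1.
Step k = 1:
  phi_11 = rho(1) = -0.2.
Step k = 2:
  phi_22 = [rho(2) - phi_11 rho(1)] / [1 - phi_11 rho(1)] = [0.7264 - (-0.2)(-0.2)] / [1 - (-0.2)(-0.2)]
         = 0.6864 / 0.96 = 0.715.
Therefore phi_{22} = 0.7150.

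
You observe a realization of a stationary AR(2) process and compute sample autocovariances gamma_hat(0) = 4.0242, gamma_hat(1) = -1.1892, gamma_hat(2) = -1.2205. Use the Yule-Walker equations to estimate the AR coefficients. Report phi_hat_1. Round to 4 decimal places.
\hat\phi_{1} = -0.4220

The Yule-Walker equations for an AR(p) process read, in matrix form,
  Gamma_p phi = r_p,   with   (Gamma_p)_{ij} = gamma(|i - j|),
                       (r_p)_i = gamma(i),   i,j = 1..p.
Substitute the sample gammas (Toeplitz matrix and right-hand side of size 2):
  Gamma_p = [[4.0242, -1.1892], [-1.1892, 4.0242]]
  r_p     = [-1.1892, -1.2205]
Written out:
  4.0242 phi_1 - 1.1892 phi_2 = -1.1892
  -1.1892 phi_1 + 4.0242 phi_2 = -1.2205
Solve by Cramer's rule:
  det = gamma(0)^2 - gamma(1)^2 = (4.0242)^2 - (-1.1892)^2 = 16.19418564 - 1.41419664 = 14.779989
  phi_hat_1 = [gamma(1) gamma(0) - gamma(1) gamma(2)] / det = [(-1.1892)(4.0242) - (-1.1892)(-1.2205)] / 14.779989 = -6.23699724 / 14.779989 = -0.422
  phi_hat_2 = [gamma(0) gamma(2) - gamma(1)^2] / det = [(4.0242)(-1.2205) - (-1.1892)^2] / 14.779989 = -6.32573274 / 14.779989 = -0.428
So phi_hat = [-0.4220, -0.4280].
Therefore phi_hat_1 = -0.4220.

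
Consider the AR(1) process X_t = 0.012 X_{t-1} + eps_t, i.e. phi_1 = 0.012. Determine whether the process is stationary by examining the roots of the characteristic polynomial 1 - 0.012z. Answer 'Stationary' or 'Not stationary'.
\text{Stationary}

The AR(p) characteristic polynomial is P(z) = 1 - 0.012z.
Stationarity requires all roots to lie outside the unit circle, i.e. |z| > 1 for every root.
This is linear in z: 1 + (-0.012) z = 0  =>  z = -1/(-0.012) = 83.333333,  |z| = 83.333333.
Moduli of all roots: 83.3333.
All moduli strictly greater than 1? Yes.
Verdict: Stationary.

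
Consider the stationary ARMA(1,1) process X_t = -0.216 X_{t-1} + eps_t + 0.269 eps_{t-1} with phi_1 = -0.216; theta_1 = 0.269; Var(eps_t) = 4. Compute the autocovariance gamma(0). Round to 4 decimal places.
\gamma(0) = 4.0118

Multiply the model equation by X_{t-k} and take expectations. With theta_0 = psi_0 = 1 and psi_j the MA(infinity) weights, this gives
  gamma(k) - sum_i phi_i gamma(k-i) = c_k,
  c_k = sigma^2 * sum_{j=k..q} theta_j psi_{j-k}   (c_k = 0 for k > q),
using gamma(-m) = gamma(m).
psi-weights needed (psi_j = theta_j + sum_i phi_i psi_{j-i}):
  psi_1 = theta_1 + phi_1 = 0.269 + (-0.216) = 0.053
Right-hand sides:
  c_0 = sigma^2 (1 + theta_1 psi_1) = 4 * (1 + (0.269)(0.053)) = 4 * 1.014257 = 4.057028
  c_1 = sigma^2 theta_1 = 4 * (0.269) = 1.076
  c_2 = 0
Equations for k = 0 and k = 1 (AR order 1):
  gamma(0) = phi_1 gamma(1) + c_0
  gamma(1) = phi_1 gamma(0) + c_1
Substituting the second into the first: gamma(0) (1 - phi_1^2) = c_0 + phi_1 c_1, so
  gamma(0) = (c_0 + phi_1 c_1) / (1 - phi_1^2) = (4.057028 + (-0.216)(1.076)) / (1 - (-0.216)^2) = 3.824612 / 0.953344 = 4.011786.
Therefore gamma(0) = 4.0118 (to 4 decimal places).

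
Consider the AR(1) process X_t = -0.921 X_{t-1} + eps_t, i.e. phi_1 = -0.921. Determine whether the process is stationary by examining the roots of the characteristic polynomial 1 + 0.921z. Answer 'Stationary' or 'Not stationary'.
\text{Stationary}

The AR(p) characteristic polynomial is P(z) = 1 + 0.921z.
Stationarity requires all roots to lie outside the unit circle, i.e. |z| > 1 for every root.
This is linear in z: 1 + (0.921) z = 0  =>  z = -1/(0.921) = -1.085776,  |z| = 1.085776.
Moduli of all roots: 1.0858.
All moduli strictly greater than 1? Yes.
Verdict: Stationary.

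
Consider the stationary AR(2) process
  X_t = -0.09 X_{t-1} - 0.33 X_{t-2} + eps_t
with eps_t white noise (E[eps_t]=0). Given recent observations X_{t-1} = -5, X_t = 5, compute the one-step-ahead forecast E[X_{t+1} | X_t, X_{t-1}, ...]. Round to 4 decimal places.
E[X_{t+1} \mid \mathcal F_t] = 1.2000

For an AR(p) model X_t = c + sum_i phi_i X_{t-i} + eps_t, the
one-step-ahead conditional mean is
  E[X_{t+1} | X_t, ...] = c + sum_i phi_i X_{t+1-i}.
Substitute known values:
  E[X_{t+1} | ...] = (-0.09) * (5) + (-0.33) * (-5)
                   = 1.2000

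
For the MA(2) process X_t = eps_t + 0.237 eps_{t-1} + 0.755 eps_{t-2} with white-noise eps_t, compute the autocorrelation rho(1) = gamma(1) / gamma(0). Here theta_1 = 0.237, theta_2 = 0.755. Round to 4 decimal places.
\rho(1) = 0.2558

For an MA(q) process with theta_0 = 1, the autocovariance is
  gamma(k) = sigma^2 * sum_{i=0..q-k} theta_i * theta_{i+k},
and rho(k) = gamma(k) / gamma(0). Sigma^2 cancels.
  numerator   = (1)*(0.237) + (0.237)*(0.755) = 0.415935.
  denominator = (1)^2 + (0.237)^2 + (0.755)^2 = 1.626194.
  rho(1) = 0.415935 / 1.626194 = 0.2558.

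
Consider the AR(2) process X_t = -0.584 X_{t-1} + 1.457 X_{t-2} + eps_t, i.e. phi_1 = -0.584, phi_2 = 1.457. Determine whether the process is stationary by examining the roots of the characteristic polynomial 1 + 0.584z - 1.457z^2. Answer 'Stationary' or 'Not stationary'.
\text{Not stationary}

The AR(p) characteristic polynomial is P(z) = 1 + 0.584z - 1.457z^2.
Stationarity requires all roots to lie outside the unit circle, i.e. |z| > 1 for every root.
Set 1 + (0.584) z + (-1.457) z^2 = 0, i.e. a z^2 + b z + c = 0 with a = -1.457, b = 0.584, c = 1.
Discriminant D = b^2 - 4ac = (0.584)^2 - 4*(-1.457)*1 = 0.341056 - (-5.828) = 6.169056.
D >= 0, so the roots are real: z = (-b +/- sqrt(D)) / (2a) = (-0.584 +/- 2.483758) / (-2.914).
  z_1 = (-0.584 + 2.483758) / (-2.914) = -0.6519,   |z_1| = 0.6519.
  z_2 = (-0.584 - 2.483758) / (-2.914) = 1.0528,   |z_2| = 1.0528.
Moduli of all roots: 0.6519, 1.0528.
All moduli strictly greater than 1? No.
Verdict: Not stationary.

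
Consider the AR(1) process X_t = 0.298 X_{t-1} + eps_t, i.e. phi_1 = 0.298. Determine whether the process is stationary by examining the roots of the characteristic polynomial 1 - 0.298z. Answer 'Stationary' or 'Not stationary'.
\text{Stationary}

The AR(p) characteristic polynomial is P(z) = 1 - 0.298z.
Stationarity requires all roots to lie outside the unit circle, i.e. |z| > 1 for every root.
This is linear in z: 1 + (-0.298) z = 0  =>  z = -1/(-0.298) = 3.355705,  |z| = 3.355705.
Moduli of all roots: 3.3557.
All moduli strictly greater than 1? Yes.
Verdict: Stationary.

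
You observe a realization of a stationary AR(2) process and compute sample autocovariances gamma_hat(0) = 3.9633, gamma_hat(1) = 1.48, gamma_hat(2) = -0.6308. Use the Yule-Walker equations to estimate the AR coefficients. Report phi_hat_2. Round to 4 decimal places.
\hat\phi_{2} = -0.3470

The Yule-Walker equations for an AR(p) process read, in matrix form,
  Gamma_p phi = r_p,   with   (Gamma_p)_{ij} = gamma(|i - j|),
                       (r_p)_i = gamma(i),   i,j = 1..p.
Substitute the sample gammas (Toeplitz matrix and right-hand side of size 2):
  Gamma_p = [[3.9633, 1.48], [1.48, 3.9633]]
  r_p     = [1.48, -0.6308]
Written out:
  3.9633 phi_1 + 1.48 phi_2 = 1.48
  1.48 phi_1 + 3.9633 phi_2 = -0.6308
Solve by Cramer's rule:
  det = gamma(0)^2 - gamma(1)^2 = (3.9633)^2 - (1.48)^2 = 15.70774689 - 2.1904 = 13.51734689
  phi_hat_1 = [gamma(1) gamma(0) - gamma(1) gamma(2)] / det = [(1.48)(3.9633) - (1.48)(-0.6308)] / 13.51734689 = 6.799268 / 13.51734689 = 0.503
  phi_hat_2 = [gamma(0) gamma(2) - gamma(1)^2] / det = [(3.9633)(-0.6308) - (1.48)^2] / 13.51734689 = -4.69044964 / 13.51734689 = -0.347
So phi_hat = [0.5030, -0.3470].
Therefore phi_hat_2 = -0.3470.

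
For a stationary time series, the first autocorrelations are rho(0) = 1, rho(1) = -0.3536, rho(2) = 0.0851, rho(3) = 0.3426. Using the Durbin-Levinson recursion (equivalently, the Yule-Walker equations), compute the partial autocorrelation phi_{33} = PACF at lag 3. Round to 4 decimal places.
\phi_{33} = 0.4099

The PACF at lag k is phi_{kk}, the last component of the solution
to the Yule-Walker system G_k phi = r_k where
  (G_k)_{ij} = rho(|i - j|), (r_k)_i = rho(i), i,j = 1..k.
Equivalently, Durbin-Levinson gives phi_{kk} iteratively:
  phi_{11} = rho(1)
  phi_{kk} = [rho(k) - sum_{j=1..k-1} phi_{k-1,j} rho(k-j)]
            / [1 - sum_{j=1..k-1} phi_{k-1,j} rho(j)],
  phi_{k,j} = phi_{k-1,j} - phi_{kk} phi_{k-1,k-j},  j = 1..k-1.
Step k = 1:
  phi_11 = rho(1) = -0.3536.
Step k = 2:
  phi_22 = [rho(2) - phi_11 rho(1)] / [1 - phi_11 rho(1)] = [0.0851 - (-0.3536)(-0.3536)] / [1 - (-0.3536)(-0.3536)]
         = -0.03993296 / 0.87496704 = -0.045639.
  Update: phi_21 = phi_11 - phi_22 phi_11 = -0.3536 - (-0.045639)(-0.3536) = -0.369738.
Step k = 3:
  phi_33 = [rho(3) - phi_21 rho(2) - phi_22 rho(1)] / [1 - phi_21 rho(1) - phi_22 rho(2)]
    numerator   = 0.3426 - (-0.369738)(0.0851) - (-0.045639)(-0.3536) = 0.35792662
    denominator = 1 - (-0.369738)(-0.3536) - (-0.045639)(0.0851) = 0.87314452
  phi_33 = 0.35792662 / 0.87314452 = 0.4099.
Therefore phi_{33} = 0.4099.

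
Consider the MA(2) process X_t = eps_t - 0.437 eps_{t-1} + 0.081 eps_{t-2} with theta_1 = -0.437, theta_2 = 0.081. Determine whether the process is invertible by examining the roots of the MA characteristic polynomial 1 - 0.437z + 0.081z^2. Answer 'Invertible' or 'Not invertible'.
\text{Invertible}

The MA(q) characteristic polynomial is P(z) = 1 - 0.437z + 0.081z^2.
Invertibility requires all roots to lie outside the unit circle, i.e. |z| > 1 for every root.
Set 1 + (-0.437) z + (0.081) z^2 = 0, i.e. a z^2 + b z + c = 0 with a = 0.081, b = -0.437, c = 1.
Discriminant D = b^2 - 4ac = (-0.437)^2 - 4*(0.081)*1 = 0.190969 - (0.324) = -0.133031.
D < 0, so the roots are the complex-conjugate pair z = (-b +/- i sqrt(-D)) / (2a) = 2.6975 +/- 2.2514i.
For a conjugate pair |z|^2 = z * conj(z) = (product of roots) = c/a = 1/(0.081) = 12.345679, so |z| = sqrt(12.345679) = 3.5136 for both roots.
Moduli of all roots: 3.5136, 3.5136.
All moduli strictly greater than 1? Yes.
Verdict: Invertible.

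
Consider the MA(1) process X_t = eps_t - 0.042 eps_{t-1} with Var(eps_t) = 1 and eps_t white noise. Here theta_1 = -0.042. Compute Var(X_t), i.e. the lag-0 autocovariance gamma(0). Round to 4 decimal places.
\gamma(0) = 1.0018

For an MA(q) process X_t = eps_t + sum_i theta_i eps_{t-i} with
Var(eps_t) = sigma^2, the variance is
  gamma(0) = sigma^2 * (1 + sum_i theta_i^2).
  sum_i theta_i^2 = (-0.042)^2 = 0.001764.
  gamma(0) = 1 * (1 + 0.001764) = 1 * 1.001764 = 1.001764, which rounds to 1.0018.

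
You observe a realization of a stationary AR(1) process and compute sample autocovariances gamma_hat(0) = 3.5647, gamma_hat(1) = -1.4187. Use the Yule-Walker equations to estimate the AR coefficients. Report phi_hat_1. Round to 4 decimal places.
\hat\phi_{1} = -0.3980

The Yule-Walker equations for an AR(p) process read, in matrix form,
  Gamma_p phi = r_p,   with   (Gamma_p)_{ij} = gamma(|i - j|),
                       (r_p)_i = gamma(i),   i,j = 1..p.
Substitute the sample gammas (Toeplitz matrix and right-hand side of size 1):
  Gamma_p = [[3.5647]]
  r_p     = [-1.4187]
With p = 1 this is the single equation gamma(0) phi_1 = gamma(1):
  phi_hat_1 = gamma(1) / gamma(0) = -1.4187 / 3.5647 = -0.3980.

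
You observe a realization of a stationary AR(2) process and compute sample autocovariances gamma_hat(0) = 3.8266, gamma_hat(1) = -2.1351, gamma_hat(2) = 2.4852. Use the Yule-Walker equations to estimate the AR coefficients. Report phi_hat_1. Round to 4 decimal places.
\hat\phi_{1} = -0.2840

The Yule-Walker equations for an AR(p) process read, in matrix form,
  Gamma_p phi = r_p,   with   (Gamma_p)_{ij} = gamma(|i - j|),
                       (r_p)_i = gamma(i),   i,j = 1..p.
Substitute the sample gammas (Toeplitz matrix and right-hand side of size 2):
  Gamma_p = [[3.8266, -2.1351], [-2.1351, 3.8266]]
  r_p     = [-2.1351, 2.4852]
Written out:
  3.8266 phi_1 - 2.1351 phi_2 = -2.1351
  -2.1351 phi_1 + 3.8266 phi_2 = 2.4852
Solve by Cramer's rule:
  det = gamma(0)^2 - gamma(1)^2 = (3.8266)^2 - (-2.1351)^2 = 14.64286756 - 4.55865201 = 10.08421555
  phi_hat_1 = [gamma(1) gamma(0) - gamma(1) gamma(2)] / det = [(-2.1351)(3.8266) - (-2.1351)(2.4852)] / 10.08421555 = -2.86402314 / 10.08421555 = -0.284
  phi_hat_2 = [gamma(0) gamma(2) - gamma(1)^2] / det = [(3.8266)(2.4852) - (-2.1351)^2] / 10.08421555 = 4.95121431 / 10.08421555 = 0.491
So phi_hat = [-0.2840, 0.4910].
Therefore phi_hat_1 = -0.2840.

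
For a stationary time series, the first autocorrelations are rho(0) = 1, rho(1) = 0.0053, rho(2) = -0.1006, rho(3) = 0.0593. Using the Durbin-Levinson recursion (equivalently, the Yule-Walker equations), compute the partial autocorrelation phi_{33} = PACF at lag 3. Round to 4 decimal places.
\phi_{33} = 0.0610

The PACF at lag k is phi_{kk}, the last component of the solution
to the Yule-Walker system G_k phi = r_k where
  (G_k)_{ij} = rho(|i - j|), (r_k)_i = rho(i), i,j = 1..k.
Equivalently, Durbin-Levinson gives phi_{kk} iteratively:
  phi_{11} = rho(1)
  phi_{kk} = [rho(k) - sum_{j=1..k-1} phi_{k-1,j} rho(k-j)]
            / [1 - sum_{j=1..k-1} phi_{k-1,j} rho(j)],
  phi_{k,j} = phi_{k-1,j} - phi_{kk} phi_{k-1,k-j},  j = 1..k-1.
Step k = 1:
  phi_11 = rho(1) = 0.0053.
Step k = 2:
  phi_22 = [rho(2) - phi_11 rho(1)] / [1 - phi_11 rho(1)] = [-0.1006 - (0.0053)(0.0053)] / [1 - (0.0053)(0.0053)]
         = -0.10062809 / 0.99997191 = -0.100631.
  Update: phi_21 = phi_11 - phi_22 phi_11 = 0.0053 - (-0.100631)(0.0053) = 0.005833.
Step k = 3:
  phi_33 = [rho(3) - phi_21 rho(2) - phi_22 rho(1)] / [1 - phi_21 rho(1) - phi_22 rho(2)]
    numerator   = 0.0593 - (0.005833)(-0.1006) - (-0.100631)(0.0053) = 0.06042018
    denominator = 1 - (0.005833)(0.0053) - (-0.100631)(-0.1006) = 0.98984561
  phi_33 = 0.06042018 / 0.98984561 = 0.061.
Therefore phi_{33} = 0.0610.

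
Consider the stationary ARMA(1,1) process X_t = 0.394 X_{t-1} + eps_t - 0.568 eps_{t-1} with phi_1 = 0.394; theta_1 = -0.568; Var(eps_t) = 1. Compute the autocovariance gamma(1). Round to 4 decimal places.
\gamma(1) = -0.1599

Multiply the model equation by X_{t-k} and take expectations. With theta_0 = psi_0 = 1 and psi_j the MA(infinity) weights, this gives
  gamma(k) - sum_i phi_i gamma(k-i) = c_k,
  c_k = sigma^2 * sum_{j=k..q} theta_j psi_{j-k}   (c_k = 0 for k > q),
using gamma(-m) = gamma(m).
psi-weights needed (psi_j = theta_j + sum_i phi_i psi_{j-i}):
  psi_1 = theta_1 + phi_1 = -0.568 + (0.394) = -0.174
Right-hand sides:
  c_0 = sigma^2 (1 + theta_1 psi_1) = 1 * (1 + (-0.568)(-0.174)) = 1 * 1.098832 = 1.098832
  c_1 = sigma^2 theta_1 = 1 * (-0.568) = -0.568
  c_2 = 0
Equations for k = 0 and k = 1 (AR order 1):
  gamma(0) = phi_1 gamma(1) + c_0
  gamma(1) = phi_1 gamma(0) + c_1
Substituting the second into the first: gamma(0) (1 - phi_1^2) = c_0 + phi_1 c_1, so
  gamma(0) = (c_0 + phi_1 c_1) / (1 - phi_1^2) = (1.098832 + (0.394)(-0.568)) / (1 - (0.394)^2) = 0.87504 / 0.844764 = 1.03584.
  gamma(1) = phi_1 gamma(0) + c_1 = (0.394)(1.03584) + (-0.568) = -0.159879.
Therefore gamma(1) = -0.1599 (to 4 decimal places).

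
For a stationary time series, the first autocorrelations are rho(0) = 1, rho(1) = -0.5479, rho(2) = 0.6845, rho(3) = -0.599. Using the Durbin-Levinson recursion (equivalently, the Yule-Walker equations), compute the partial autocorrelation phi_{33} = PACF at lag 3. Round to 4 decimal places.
\phi_{33} = -0.2640

The PACF at lag k is phi_{kk}, the last component of the solution
to the Yule-Walker system G_k phi = r_k where
  (G_k)_{ij} = rho(|i - j|), (r_k)_i = rho(i), i,j = 1..k.
Equivalently, Durbin-Levinson gives phi_{kk} iteratively:
  phi_{11} = rho(1)
  phi_{kk} = [rho(k) - sum_{j=1..k-1} phi_{k-1,j} rho(k-j)]
            / [1 - sum_{j=1..k-1} phi_{k-1,j} rho(j)],
  phi_{k,j} = phi_{k-1,j} - phi_{kk} phi_{k-1,k-j},  j = 1..k-1.
Step k = 1:
  phi_11 = rho(1) = -0.5479.
Step k = 2:
  phi_22 = [rho(2) - phi_11 rho(1)] / [1 - phi_11 rho(1)] = [0.6845 - (-0.5479)(-0.5479)] / [1 - (-0.5479)(-0.5479)]
         = 0.38430559 / 0.69980559 = 0.549161.
  Update: phi_21 = phi_11 - phi_22 phi_11 = -0.5479 - (0.549161)(-0.5479) = -0.247015.
Step k = 3:
  phi_33 = [rho(3) - phi_21 rho(2) - phi_22 rho(1)] / [1 - phi_21 rho(1) - phi_22 rho(2)]
    numerator   = -0.599 - (-0.247015)(0.6845) - (0.549161)(-0.5479) = -0.12903322
    denominator = 1 - (-0.247015)(-0.5479) - (0.549161)(0.6845) = 0.48876014
  phi_33 = -0.12903322 / 0.48876014 = -0.264.
Therefore phi_{33} = -0.2640.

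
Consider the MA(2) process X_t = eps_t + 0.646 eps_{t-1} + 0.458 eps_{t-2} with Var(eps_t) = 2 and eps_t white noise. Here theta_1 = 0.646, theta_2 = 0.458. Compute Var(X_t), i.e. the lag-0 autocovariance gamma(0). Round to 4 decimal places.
\gamma(0) = 3.2542

For an MA(q) process X_t = eps_t + sum_i theta_i eps_{t-i} with
Var(eps_t) = sigma^2, the variance is
  gamma(0) = sigma^2 * (1 + sum_i theta_i^2).
  sum_i theta_i^2 = (0.646)^2 + (0.458)^2 = 0.417316 + 0.209764 = 0.62708.
  gamma(0) = 2 * (1 + 0.62708) = 2 * 1.62708 = 3.25416, which rounds to 3.2542.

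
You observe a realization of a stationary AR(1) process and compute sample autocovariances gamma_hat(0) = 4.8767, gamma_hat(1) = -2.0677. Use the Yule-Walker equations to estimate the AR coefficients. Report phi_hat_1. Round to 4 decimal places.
\hat\phi_{1} = -0.4240

The Yule-Walker equations for an AR(p) process read, in matrix form,
  Gamma_p phi = r_p,   with   (Gamma_p)_{ij} = gamma(|i - j|),
                       (r_p)_i = gamma(i),   i,j = 1..p.
Substitute the sample gammas (Toeplitz matrix and right-hand side of size 1):
  Gamma_p = [[4.8767]]
  r_p     = [-2.0677]
With p = 1 this is the single equation gamma(0) phi_1 = gamma(1):
  phi_hat_1 = gamma(1) / gamma(0) = -2.0677 / 4.8767 = -0.4240.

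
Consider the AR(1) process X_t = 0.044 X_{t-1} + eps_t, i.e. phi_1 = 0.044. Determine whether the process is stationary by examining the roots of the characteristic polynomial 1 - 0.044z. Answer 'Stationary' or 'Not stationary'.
\text{Stationary}

The AR(p) characteristic polynomial is P(z) = 1 - 0.044z.
Stationarity requires all roots to lie outside the unit circle, i.e. |z| > 1 for every root.
This is linear in z: 1 + (-0.044) z = 0  =>  z = -1/(-0.044) = 22.727273,  |z| = 22.727273.
Moduli of all roots: 22.7273.
All moduli strictly greater than 1? Yes.
Verdict: Stationary.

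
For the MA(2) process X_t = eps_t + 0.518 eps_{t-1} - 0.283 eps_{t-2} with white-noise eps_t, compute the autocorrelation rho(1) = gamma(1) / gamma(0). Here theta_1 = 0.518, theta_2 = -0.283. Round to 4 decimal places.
\rho(1) = 0.2754

For an MA(q) process with theta_0 = 1, the autocovariance is
  gamma(k) = sigma^2 * sum_{i=0..q-k} theta_i * theta_{i+k},
and rho(k) = gamma(k) / gamma(0). Sigma^2 cancels.
  numerator   = (1)*(0.518) + (0.518)*(-0.283) = 0.371406.
  denominator = (1)^2 + (0.518)^2 + (-0.283)^2 = 1.348413.
  rho(1) = 0.371406 / 1.348413 = 0.2754.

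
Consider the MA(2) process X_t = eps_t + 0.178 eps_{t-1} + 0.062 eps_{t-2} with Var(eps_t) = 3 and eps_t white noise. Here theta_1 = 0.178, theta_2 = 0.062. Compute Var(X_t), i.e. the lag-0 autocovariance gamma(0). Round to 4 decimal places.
\gamma(0) = 3.1066

For an MA(q) process X_t = eps_t + sum_i theta_i eps_{t-i} with
Var(eps_t) = sigma^2, the variance is
  gamma(0) = sigma^2 * (1 + sum_i theta_i^2).
  sum_i theta_i^2 = (0.178)^2 + (0.062)^2 = 0.031684 + 0.003844 = 0.035528.
  gamma(0) = 3 * (1 + 0.035528) = 3 * 1.035528 = 3.106584, which rounds to 3.1066.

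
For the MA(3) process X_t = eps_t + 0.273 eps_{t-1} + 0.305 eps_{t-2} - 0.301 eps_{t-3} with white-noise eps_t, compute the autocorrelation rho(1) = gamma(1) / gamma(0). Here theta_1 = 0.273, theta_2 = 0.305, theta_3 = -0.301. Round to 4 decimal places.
\rho(1) = 0.2102

For an MA(q) process with theta_0 = 1, the autocovariance is
  gamma(k) = sigma^2 * sum_{i=0..q-k} theta_i * theta_{i+k},
and rho(k) = gamma(k) / gamma(0). Sigma^2 cancels.
  numerator   = (1)*(0.273) + (0.273)*(0.305) + (0.305)*(-0.301) = 0.26446.
  denominator = (1)^2 + (0.273)^2 + (0.305)^2 + (-0.301)^2 = 1.258155.
  rho(1) = 0.26446 / 1.258155 = 0.2102.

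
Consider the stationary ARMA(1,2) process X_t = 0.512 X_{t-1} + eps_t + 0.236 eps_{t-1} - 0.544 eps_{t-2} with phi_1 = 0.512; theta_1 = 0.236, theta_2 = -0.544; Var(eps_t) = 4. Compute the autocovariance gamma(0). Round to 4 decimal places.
\gamma(0) = 6.3786

Multiply the model equation by X_{t-k} and take expectations. With theta_0 = psi_0 = 1 and psi_j the MA(infinity) weights, this gives
  gamma(k) - sum_i phi_i gamma(k-i) = c_k,
  c_k = sigma^2 * sum_{j=k..q} theta_j psi_{j-k}   (c_k = 0 for k > q),
using gamma(-m) = gamma(m).
psi-weights needed (psi_j = theta_j + sum_i phi_i psi_{j-i}):
  psi_1 = theta_1 + phi_1 = 0.236 + (0.512) = 0.748
  psi_2 = theta_2 + phi_1 psi_1 = -0.544 + (0.512)(0.748) = -0.161024
Right-hand sides:
  c_0 = sigma^2 (1 + theta_1 psi_1 + theta_2 psi_2) = 4 * (1 + (0.236)(0.748) + (-0.544)(-0.161024)) = 4 * 1.264125 = 5.0565
  c_1 = sigma^2 (theta_1 + theta_2 psi_1) = 4 * (0.236 + (-0.544)(0.748)) = -0.683648
  c_2 = sigma^2 theta_2 = 4 * (-0.544) = -2.176
Equations for k = 0 and k = 1 (AR order 1):
  gamma(0) = phi_1 gamma(1) + c_0
  gamma(1) = phi_1 gamma(0) + c_1
Substituting the second into the first: gamma(0) (1 - phi_1^2) = c_0 + phi_1 c_1, so
  gamma(0) = (c_0 + phi_1 c_1) / (1 - phi_1^2) = (5.0565 + (0.512)(-0.683648)) / (1 - (0.512)^2) = 4.706472 / 0.737856 = 6.378579.
Therefore gamma(0) = 6.3786 (to 4 decimal places).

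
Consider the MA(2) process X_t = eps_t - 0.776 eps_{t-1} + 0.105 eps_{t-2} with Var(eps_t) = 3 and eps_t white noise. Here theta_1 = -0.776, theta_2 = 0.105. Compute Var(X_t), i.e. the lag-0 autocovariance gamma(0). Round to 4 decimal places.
\gamma(0) = 4.8396

For an MA(q) process X_t = eps_t + sum_i theta_i eps_{t-i} with
Var(eps_t) = sigma^2, the variance is
  gamma(0) = sigma^2 * (1 + sum_i theta_i^2).
  sum_i theta_i^2 = (-0.776)^2 + (0.105)^2 = 0.602176 + 0.011025 = 0.613201.
  gamma(0) = 3 * (1 + 0.613201) = 3 * 1.613201 = 4.839603, which rounds to 4.8396.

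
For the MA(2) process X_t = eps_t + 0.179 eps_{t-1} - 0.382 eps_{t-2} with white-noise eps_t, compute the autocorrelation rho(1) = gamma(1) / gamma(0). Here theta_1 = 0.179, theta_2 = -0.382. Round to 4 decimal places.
\rho(1) = 0.0939

For an MA(q) process with theta_0 = 1, the autocovariance is
  gamma(k) = sigma^2 * sum_{i=0..q-k} theta_i * theta_{i+k},
and rho(k) = gamma(k) / gamma(0). Sigma^2 cancels.
  numerator   = (1)*(0.179) + (0.179)*(-0.382) = 0.110622.
  denominator = (1)^2 + (0.179)^2 + (-0.382)^2 = 1.177965.
  rho(1) = 0.110622 / 1.177965 = 0.0939.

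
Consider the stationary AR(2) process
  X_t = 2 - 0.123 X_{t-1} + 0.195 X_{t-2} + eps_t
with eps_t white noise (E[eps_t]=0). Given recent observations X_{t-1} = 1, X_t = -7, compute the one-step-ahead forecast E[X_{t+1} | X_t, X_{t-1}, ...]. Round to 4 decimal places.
E[X_{t+1} \mid \mathcal F_t] = 3.0560

For an AR(p) model X_t = c + sum_i phi_i X_{t-i} + eps_t, the
one-step-ahead conditional mean is
  E[X_{t+1} | X_t, ...] = c + sum_i phi_i X_{t+1-i}.
Substitute known values:
  E[X_{t+1} | ...] = 2 + (-0.123) * (-7) + (0.195) * (1)
                   = 3.0560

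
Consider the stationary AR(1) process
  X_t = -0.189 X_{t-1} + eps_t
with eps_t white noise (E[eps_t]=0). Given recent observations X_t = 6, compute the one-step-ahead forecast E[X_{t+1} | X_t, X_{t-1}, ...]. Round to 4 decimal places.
E[X_{t+1} \mid \mathcal F_t] = -1.1340

For an AR(p) model X_t = c + sum_i phi_i X_{t-i} + eps_t, the
one-step-ahead conditional mean is
  E[X_{t+1} | X_t, ...] = c + sum_i phi_i X_{t+1-i}.
Substitute known values:
  E[X_{t+1} | ...] = (-0.189) * (6)
                   = -1.1340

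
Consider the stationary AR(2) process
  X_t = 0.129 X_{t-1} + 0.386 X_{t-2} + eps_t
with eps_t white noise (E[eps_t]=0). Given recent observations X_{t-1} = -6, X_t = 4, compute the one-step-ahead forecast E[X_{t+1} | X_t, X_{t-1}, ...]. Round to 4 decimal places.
E[X_{t+1} \mid \mathcal F_t] = -1.8000

For an AR(p) model X_t = c + sum_i phi_i X_{t-i} + eps_t, the
one-step-ahead conditional mean is
  E[X_{t+1} | X_t, ...] = c + sum_i phi_i X_{t+1-i}.
Substitute known values:
  E[X_{t+1} | ...] = (0.129) * (4) + (0.386) * (-6)
                   = -1.8000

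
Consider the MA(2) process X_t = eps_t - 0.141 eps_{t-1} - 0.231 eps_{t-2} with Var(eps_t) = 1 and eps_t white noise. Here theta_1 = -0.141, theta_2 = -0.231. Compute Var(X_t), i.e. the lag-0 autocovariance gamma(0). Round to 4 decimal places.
\gamma(0) = 1.0732

For an MA(q) process X_t = eps_t + sum_i theta_i eps_{t-i} with
Var(eps_t) = sigma^2, the variance is
  gamma(0) = sigma^2 * (1 + sum_i theta_i^2).
  sum_i theta_i^2 = (-0.141)^2 + (-0.231)^2 = 0.019881 + 0.053361 = 0.073242.
  gamma(0) = 1 * (1 + 0.073242) = 1 * 1.073242 = 1.073242, which rounds to 1.0732.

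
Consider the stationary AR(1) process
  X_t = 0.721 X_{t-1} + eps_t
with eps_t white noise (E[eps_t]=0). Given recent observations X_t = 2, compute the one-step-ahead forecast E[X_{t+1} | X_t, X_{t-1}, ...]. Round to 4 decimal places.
E[X_{t+1} \mid \mathcal F_t] = 1.4420

For an AR(p) model X_t = c + sum_i phi_i X_{t-i} + eps_t, the
one-step-ahead conditional mean is
  E[X_{t+1} | X_t, ...] = c + sum_i phi_i X_{t+1-i}.
Substitute known values:
  E[X_{t+1} | ...] = (0.721) * (2)
                   = 1.4420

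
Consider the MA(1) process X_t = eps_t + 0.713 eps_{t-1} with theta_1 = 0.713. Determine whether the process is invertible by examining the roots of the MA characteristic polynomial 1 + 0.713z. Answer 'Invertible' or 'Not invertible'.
\text{Invertible}

The MA(q) characteristic polynomial is P(z) = 1 + 0.713z.
Invertibility requires all roots to lie outside the unit circle, i.e. |z| > 1 for every root.
This is linear in z: 1 + (0.713) z = 0  =>  z = -1/(0.713) = -1.402525,  |z| = 1.402525.
Moduli of all roots: 1.4025.
All moduli strictly greater than 1? Yes.
Verdict: Invertible.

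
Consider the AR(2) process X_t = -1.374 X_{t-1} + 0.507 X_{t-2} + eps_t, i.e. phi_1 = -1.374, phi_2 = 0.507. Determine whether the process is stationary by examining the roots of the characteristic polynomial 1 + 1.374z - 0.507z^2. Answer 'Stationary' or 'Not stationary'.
\text{Not stationary}

The AR(p) characteristic polynomial is P(z) = 1 + 1.374z - 0.507z^2.
Stationarity requires all roots to lie outside the unit circle, i.e. |z| > 1 for every root.
Set 1 + (1.374) z + (-0.507) z^2 = 0, i.e. a z^2 + b z + c = 0 with a = -0.507, b = 1.374, c = 1.
Discriminant D = b^2 - 4ac = (1.374)^2 - 4*(-0.507)*1 = 1.887876 - (-2.028) = 3.915876.
D >= 0, so the roots are real: z = (-b +/- sqrt(D)) / (2a) = (-1.374 +/- 1.978857) / (-1.014).
  z_1 = (-1.374 + 1.978857) / (-1.014) = -0.5965,   |z_1| = 0.5965.
  z_2 = (-1.374 - 1.978857) / (-1.014) = 3.3066,   |z_2| = 3.3066.
Moduli of all roots: 0.5965, 3.3066.
All moduli strictly greater than 1? No.
Verdict: Not stationary.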